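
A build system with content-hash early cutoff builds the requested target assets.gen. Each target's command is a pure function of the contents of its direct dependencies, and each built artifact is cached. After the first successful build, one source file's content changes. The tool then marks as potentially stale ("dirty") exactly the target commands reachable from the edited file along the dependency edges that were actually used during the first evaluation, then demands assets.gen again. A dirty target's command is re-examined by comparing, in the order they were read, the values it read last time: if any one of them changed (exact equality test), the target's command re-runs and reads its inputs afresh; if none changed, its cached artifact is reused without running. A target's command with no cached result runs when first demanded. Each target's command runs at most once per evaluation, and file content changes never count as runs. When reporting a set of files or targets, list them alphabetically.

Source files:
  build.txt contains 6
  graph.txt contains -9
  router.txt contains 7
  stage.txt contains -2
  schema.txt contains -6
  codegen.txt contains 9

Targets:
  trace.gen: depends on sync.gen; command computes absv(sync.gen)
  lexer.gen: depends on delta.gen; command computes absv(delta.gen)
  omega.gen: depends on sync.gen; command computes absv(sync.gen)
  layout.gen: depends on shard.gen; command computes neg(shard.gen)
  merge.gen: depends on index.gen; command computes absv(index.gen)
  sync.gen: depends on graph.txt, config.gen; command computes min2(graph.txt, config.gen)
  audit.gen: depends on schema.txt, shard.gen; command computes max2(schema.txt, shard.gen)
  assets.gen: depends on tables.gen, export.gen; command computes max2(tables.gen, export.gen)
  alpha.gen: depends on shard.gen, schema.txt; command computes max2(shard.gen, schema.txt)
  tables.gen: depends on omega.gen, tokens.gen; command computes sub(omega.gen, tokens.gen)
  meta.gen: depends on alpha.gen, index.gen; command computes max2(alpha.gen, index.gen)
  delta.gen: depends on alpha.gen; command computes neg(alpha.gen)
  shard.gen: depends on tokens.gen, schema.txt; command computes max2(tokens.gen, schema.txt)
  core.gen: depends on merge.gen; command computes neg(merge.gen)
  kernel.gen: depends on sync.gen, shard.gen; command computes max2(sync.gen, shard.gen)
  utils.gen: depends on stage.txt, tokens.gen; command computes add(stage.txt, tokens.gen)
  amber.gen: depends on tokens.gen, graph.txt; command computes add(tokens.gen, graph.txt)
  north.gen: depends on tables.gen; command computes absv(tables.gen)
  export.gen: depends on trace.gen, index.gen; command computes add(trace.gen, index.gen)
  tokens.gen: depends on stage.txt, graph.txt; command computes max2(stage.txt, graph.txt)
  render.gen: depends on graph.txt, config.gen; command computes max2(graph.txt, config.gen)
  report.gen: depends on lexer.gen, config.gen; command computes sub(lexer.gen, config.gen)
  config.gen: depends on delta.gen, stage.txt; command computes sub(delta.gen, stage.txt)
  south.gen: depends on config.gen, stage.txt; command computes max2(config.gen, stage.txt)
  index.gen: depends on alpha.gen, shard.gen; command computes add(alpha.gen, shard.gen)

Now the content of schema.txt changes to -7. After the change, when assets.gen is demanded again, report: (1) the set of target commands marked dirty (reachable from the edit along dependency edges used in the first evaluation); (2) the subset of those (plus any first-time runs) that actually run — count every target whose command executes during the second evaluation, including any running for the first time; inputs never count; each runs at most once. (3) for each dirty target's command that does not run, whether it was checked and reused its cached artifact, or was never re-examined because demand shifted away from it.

Marked dirty: alpha.gen, assets.gen, config.gen, delta.gen, export.gen, index.gen, omega.gen, shard.gen, sync.gen, tables.gen, trace.gen.
Target commands that run: alpha.gen, shard.gen — 2 in total.
Checked but reused from cache: assets.gen, config.gen, delta.gen, export.gen, index.gen, omega.gen, sync.gen, tables.gen, trace.gen.
Key observation: the cutoff stops propagation at index.gen — its inputs' values are unchanged, so it reuses its cache.

First evaluation (everything demanded from the output):
  tokens.gen = max2(-2, -9) = -2
  shard.gen = max2(-2, -6) = -2
  alpha.gen = max2(-2, -6) = -2
  delta.gen = neg(-2) = 2
  config.gen = sub(2, -2) = 4
  index.gen = add(-2, -2) = -4
  sync.gen = min2(-9, 4) = -9
  omega.gen = absv(-9) = 9
  tables.gen = sub(9, -2) = 11
  trace.gen = absv(-9) = 9
  export.gen = add(9, -4) = 5
  assets.gen = max2(11, 5) = 11

Propagation after the edit:
  shard.gen: runs — schema.txt -6->-7; result -2 (same value as before).
  alpha.gen: runs — schema.txt -6->-7; result -2 (same value as before).
  delta.gen: checked — values it read are unchanged (alpha.gen unchanged); reused cached 2 without running.
  config.gen: checked — values it read are unchanged (delta.gen unchanged, stage.txt unchanged); reused cached 4 without running.
  index.gen: checked — values it read are unchanged (alpha.gen unchanged, shard.gen unchanged); reused cached -4 without running.
  sync.gen: checked — values it read are unchanged (graph.txt unchanged, config.gen unchanged); reused cached -9 without running.
  omega.gen: checked — values it read are unchanged (sync.gen unchanged); reused cached 9 without running.
  tables.gen: checked — values it read are unchanged (omega.gen unchanged, tokens.gen unchanged); reused cached 11 without running.
  trace.gen: checked — values it read are unchanged (sync.gen unchanged); reused cached 9 without running.
  export.gen: checked — values it read are unchanged (trace.gen unchanged, index.gen unchanged); reused cached 5 without running.
  assets.gen: checked — values it read are unchanged (tables.gen unchanged, export.gen unchanged); reused cached 11 without running.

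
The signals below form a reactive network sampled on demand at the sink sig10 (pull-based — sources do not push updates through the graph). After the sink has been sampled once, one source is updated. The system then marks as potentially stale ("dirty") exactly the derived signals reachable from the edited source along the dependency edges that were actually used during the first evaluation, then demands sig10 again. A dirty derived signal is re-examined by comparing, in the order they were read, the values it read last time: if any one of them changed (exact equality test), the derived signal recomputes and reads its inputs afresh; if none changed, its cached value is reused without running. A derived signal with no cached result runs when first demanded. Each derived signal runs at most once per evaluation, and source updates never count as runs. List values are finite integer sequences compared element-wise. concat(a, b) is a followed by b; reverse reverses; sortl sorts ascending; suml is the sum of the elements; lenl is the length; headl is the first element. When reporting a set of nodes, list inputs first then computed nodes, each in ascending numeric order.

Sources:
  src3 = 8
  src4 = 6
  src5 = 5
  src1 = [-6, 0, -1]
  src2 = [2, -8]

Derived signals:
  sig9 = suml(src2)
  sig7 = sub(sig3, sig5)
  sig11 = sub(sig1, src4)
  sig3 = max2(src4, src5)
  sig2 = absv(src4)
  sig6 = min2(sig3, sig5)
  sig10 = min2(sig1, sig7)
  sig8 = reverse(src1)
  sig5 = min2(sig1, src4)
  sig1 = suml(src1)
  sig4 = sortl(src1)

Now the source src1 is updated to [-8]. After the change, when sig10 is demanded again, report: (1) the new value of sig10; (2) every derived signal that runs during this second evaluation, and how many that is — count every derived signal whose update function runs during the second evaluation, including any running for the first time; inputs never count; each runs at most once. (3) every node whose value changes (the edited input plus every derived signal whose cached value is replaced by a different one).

Initial pass — values computed on the first demand:
  sig1 = suml([-6, 0, -1]) = -7
  sig3 = max2(6, 5) = 6
  sig5 = min2(-7, 6) = -7
  sig7 = sub(6, -7) = 13
  sig10 = min2(-7, 13) = -7

Second demand — change propagation:
  sig1: re-runs because src1 [-6, 0, -1]->[-8]; new result -8.
  sig5: re-runs because sig1 -7->-8; new result -8.
  sig7: re-runs because sig5 -7->-8; new result 14.
  sig10: re-runs because sig1 -7->-8; sig7 13->14; new result -8.

sig10 now evaluates to -8.
Run set: sig1, sig5, sig7, sig10 (4 run).
Changed values: src1, sig1, sig5, sig7, sig10.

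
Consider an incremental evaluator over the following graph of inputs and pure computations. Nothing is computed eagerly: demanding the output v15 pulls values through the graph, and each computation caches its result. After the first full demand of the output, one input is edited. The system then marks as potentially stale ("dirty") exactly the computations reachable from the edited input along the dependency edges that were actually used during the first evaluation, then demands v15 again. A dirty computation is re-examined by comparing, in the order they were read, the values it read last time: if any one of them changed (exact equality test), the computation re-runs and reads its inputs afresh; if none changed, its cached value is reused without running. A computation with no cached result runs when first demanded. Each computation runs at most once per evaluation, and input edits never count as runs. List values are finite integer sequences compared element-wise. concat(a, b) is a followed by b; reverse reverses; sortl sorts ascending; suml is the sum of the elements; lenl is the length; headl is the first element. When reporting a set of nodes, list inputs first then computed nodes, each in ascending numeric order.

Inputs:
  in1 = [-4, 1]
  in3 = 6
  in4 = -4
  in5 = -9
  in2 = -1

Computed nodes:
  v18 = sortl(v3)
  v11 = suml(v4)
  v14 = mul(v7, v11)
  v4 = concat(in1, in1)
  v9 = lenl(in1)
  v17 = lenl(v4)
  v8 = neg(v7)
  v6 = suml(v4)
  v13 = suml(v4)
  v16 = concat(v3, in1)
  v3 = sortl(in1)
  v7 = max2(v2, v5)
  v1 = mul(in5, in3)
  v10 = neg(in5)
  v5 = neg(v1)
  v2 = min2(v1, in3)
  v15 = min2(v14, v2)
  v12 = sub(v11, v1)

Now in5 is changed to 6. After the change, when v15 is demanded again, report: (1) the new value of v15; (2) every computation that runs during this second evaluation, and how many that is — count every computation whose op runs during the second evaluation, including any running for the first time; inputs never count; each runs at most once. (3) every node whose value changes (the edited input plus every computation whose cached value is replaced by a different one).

Initial pass — values computed on the first demand:
  v1 = mul(-9, 6) = -54
  v2 = min2(-54, 6) = -54
  v4 = concat([-4, 1], [-4, 1]) = [-4, 1, -4, 1]
  v5 = neg(-54) = 54
  v7 = max2(-54, 54) = 54
  v11 = suml([-4, 1, -4, 1]) = -6
  v14 = mul(54, -6) = -324
  v15 = min2(-324, -54) = -324

Second demand — change propagation:
  v1: re-runs because in5 -9->6; new result 36.
  v2: re-runs because v1 -54->36; new result 6.
  v5: re-runs because v1 -54->36; new result -36.
  v7: re-runs because v2 -54->6; v5 54->-36; new result 6.
  v14: re-runs because v7 54->6; new result -36.
  v15: re-runs because v14 -324->-36; v2 -54->6; new result -36.

v15 now evaluates to -36.
Run set: v1, v2, v5, v7, v14, v15 (6 run).
Changed values: in5, v1, v2, v5, v7, v14, v15.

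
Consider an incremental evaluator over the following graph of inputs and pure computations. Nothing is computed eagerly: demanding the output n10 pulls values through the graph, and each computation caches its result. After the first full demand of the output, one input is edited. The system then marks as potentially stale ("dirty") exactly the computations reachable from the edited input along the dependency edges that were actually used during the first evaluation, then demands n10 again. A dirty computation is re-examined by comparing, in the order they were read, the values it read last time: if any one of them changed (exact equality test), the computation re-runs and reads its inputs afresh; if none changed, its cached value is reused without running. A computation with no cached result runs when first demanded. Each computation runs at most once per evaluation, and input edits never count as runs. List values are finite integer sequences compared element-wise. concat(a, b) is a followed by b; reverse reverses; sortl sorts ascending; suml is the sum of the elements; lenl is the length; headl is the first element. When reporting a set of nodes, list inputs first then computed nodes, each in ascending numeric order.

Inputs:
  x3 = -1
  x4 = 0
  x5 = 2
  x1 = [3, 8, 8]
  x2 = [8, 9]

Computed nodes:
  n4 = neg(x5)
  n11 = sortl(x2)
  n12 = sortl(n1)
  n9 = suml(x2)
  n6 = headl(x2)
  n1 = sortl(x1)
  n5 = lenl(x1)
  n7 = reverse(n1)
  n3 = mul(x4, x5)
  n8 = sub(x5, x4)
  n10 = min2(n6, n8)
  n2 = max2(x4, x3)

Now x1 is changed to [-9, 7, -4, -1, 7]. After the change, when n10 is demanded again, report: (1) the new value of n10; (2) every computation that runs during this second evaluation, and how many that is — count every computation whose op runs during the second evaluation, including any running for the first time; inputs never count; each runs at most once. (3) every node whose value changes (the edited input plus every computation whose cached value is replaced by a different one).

n10 now evaluates to 2.
Run set: none (0 run).
Changed values: x1.
The important point: nothing the output needs ever reads x1, so the edit is invisible to it.

Initial pass — values computed on the first demand:
  n6 = headl([8, 9]) = 8
  n8 = sub(2, 0) = 2
  n10 = min2(8, 2) = 2

Second demand — change propagation:
  no demanded computation ever read x1, so the edit dirties nothing and nothing runs.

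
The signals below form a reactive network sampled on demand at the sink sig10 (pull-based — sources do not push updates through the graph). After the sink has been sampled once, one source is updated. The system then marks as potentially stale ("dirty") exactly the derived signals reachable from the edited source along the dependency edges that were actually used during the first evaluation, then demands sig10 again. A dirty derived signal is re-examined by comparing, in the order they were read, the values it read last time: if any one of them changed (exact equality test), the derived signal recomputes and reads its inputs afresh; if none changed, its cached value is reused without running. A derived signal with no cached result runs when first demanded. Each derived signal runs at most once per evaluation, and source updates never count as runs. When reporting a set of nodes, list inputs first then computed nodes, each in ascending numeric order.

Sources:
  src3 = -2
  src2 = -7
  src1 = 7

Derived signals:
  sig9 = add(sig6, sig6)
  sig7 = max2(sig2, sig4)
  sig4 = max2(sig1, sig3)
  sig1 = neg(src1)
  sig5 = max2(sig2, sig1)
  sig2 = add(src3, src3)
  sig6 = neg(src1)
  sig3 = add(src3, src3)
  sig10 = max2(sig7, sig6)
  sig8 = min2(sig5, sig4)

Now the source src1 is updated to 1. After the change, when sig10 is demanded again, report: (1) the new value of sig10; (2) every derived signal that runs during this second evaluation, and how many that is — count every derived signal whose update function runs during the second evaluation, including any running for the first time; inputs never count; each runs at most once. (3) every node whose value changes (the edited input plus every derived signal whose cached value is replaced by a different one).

Initial pass — values computed on the first demand:
  sig1 = neg(7) = -7
  sig2 = add(-2, -2) = -4
  sig3 = add(-2, -2) = -4
  sig4 = max2(-7, -4) = -4
  sig6 = neg(7) = -7
  sig7 = max2(-4, -4) = -4
  sig10 = max2(-4, -7) = -4

Second demand — change propagation:
  sig1: re-runs because src1 7->1; new result -1.
  sig4: re-runs because sig1 -7->-1; new result -1.
  sig6: re-runs because src1 7->1; new result -1.
  sig7: re-runs because sig4 -4->-1; new result -1.
  sig10: re-runs because sig7 -4->-1; sig6 -7->-1; new result -1.

sig10 now evaluates to -1.
Run set: sig1, sig4, sig6, sig7, sig10 (5 run).
Changed values: src1, sig1, sig4, sig6, sig7, sig10.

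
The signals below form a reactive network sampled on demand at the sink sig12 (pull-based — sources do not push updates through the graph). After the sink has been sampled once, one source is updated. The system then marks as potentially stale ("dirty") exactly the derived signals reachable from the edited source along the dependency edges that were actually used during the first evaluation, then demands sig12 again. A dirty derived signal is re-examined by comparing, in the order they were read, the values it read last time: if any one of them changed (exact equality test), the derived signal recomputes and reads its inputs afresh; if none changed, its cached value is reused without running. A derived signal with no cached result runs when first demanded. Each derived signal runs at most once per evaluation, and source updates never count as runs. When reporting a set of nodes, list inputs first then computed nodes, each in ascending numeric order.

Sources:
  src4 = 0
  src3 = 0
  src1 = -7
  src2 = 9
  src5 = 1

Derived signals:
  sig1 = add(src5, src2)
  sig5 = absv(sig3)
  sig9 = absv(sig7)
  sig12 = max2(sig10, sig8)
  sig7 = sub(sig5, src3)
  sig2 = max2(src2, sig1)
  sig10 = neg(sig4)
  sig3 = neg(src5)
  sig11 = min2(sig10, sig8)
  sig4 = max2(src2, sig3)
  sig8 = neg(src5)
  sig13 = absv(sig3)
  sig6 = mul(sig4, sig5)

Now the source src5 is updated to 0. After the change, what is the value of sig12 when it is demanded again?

Initial pass — values computed on the first demand:
  sig3 = neg(1) = -1
  sig4 = max2(9, -1) = 9
  sig8 = neg(1) = -1
  sig10 = neg(9) = -9
  sig12 = max2(-9, -1) = -1

Second demand — change propagation:
  sig3: re-runs because src5 1->0; new result 0.
  sig4: re-runs because sig3 -1->0; new result 9 (unchanged).
  sig8: re-runs because src5 1->0; new result 0.
  sig10: re-examined; everything it read last time is the same (sig4 unchanged) — cache -9 kept, no run.
  sig12: re-runs because sig8 -1->0; new result 0.

The important point: at sig10 every value read last time is unchanged, so the dirty flag clears without a run.

sig12 now evaluates to 0.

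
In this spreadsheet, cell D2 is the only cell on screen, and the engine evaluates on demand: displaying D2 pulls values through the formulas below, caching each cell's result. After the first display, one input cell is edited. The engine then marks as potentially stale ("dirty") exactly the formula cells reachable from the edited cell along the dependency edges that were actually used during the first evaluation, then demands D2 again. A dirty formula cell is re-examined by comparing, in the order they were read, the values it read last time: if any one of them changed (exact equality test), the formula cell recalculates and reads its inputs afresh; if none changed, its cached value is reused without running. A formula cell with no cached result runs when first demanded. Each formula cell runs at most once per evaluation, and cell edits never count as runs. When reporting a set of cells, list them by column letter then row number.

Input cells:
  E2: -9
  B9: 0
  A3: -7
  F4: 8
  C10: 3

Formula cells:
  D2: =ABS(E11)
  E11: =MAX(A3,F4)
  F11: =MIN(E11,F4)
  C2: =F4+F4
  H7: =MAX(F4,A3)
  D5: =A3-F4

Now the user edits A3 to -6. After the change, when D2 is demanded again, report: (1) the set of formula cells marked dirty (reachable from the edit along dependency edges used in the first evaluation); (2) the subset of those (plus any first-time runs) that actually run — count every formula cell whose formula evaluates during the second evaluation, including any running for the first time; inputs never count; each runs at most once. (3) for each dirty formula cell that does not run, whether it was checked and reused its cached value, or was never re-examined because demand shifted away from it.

Initial pass — values computed on the first demand:
  E11 = MAX(-7, 8) = 8
  D2 = ABS(8) = 8

Second demand — change propagation:
  E11: re-runs because A3 -7->-6; new result 8 (unchanged).
  D2: re-examined; everything it read last time is the same (E11 unchanged) — cache 8 kept, no run.

The important point: E11 recomputes to an identical value, and the output ends up unchanged.

Dirty set: D2, E11.
Run set: E11 (1 run).
Re-examined without running (cache reused): D2.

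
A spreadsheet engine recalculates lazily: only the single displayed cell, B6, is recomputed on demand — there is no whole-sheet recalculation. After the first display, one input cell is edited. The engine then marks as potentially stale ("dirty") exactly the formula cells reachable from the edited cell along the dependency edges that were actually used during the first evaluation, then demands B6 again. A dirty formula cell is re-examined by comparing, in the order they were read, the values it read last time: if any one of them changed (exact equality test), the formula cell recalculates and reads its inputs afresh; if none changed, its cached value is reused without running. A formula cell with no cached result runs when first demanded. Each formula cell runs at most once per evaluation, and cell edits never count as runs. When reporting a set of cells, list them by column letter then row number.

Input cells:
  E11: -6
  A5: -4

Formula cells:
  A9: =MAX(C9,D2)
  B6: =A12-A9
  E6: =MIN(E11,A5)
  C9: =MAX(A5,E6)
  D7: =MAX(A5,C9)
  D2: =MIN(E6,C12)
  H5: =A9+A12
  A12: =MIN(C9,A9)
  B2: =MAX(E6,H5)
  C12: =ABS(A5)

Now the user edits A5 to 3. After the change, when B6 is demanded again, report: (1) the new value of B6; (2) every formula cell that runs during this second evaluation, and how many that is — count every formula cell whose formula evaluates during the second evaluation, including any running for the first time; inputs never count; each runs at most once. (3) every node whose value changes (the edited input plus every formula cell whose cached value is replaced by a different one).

New value of B6: 0.
Formula cells that run: A9, A12, B6, C9, C12, D2, E6 — 7 in total.
Values that change: A5, A9, A12, C9, C12.

First evaluation (everything demanded from the output):
  C12 = ABS(-4) = 4
  E6 = MIN(-6, -4) = -6
  C9 = MAX(-4, -6) = -4
  D2 = MIN(-6, 4) = -6
  A9 = MAX(-4, -6) = -4
  A12 = MIN(-4, -4) = -4
  B6 = -4 - -4 = 0

Propagation after the edit:
  C12: runs — A5 -4->3; result 3.
  E6: runs — A5 -4->3; result -6 (same value as before).
  C9: runs — A5 -4->3; result 3.
  D2: runs — C12 4->3; result -6 (same value as before).
  A9: runs — C9 -4->3; result 3.
  A12: runs — C9 -4->3; A9 -4->3; result 3.
  B6: runs — A12 -4->3; A9 -4->3; result 0 (same value as before).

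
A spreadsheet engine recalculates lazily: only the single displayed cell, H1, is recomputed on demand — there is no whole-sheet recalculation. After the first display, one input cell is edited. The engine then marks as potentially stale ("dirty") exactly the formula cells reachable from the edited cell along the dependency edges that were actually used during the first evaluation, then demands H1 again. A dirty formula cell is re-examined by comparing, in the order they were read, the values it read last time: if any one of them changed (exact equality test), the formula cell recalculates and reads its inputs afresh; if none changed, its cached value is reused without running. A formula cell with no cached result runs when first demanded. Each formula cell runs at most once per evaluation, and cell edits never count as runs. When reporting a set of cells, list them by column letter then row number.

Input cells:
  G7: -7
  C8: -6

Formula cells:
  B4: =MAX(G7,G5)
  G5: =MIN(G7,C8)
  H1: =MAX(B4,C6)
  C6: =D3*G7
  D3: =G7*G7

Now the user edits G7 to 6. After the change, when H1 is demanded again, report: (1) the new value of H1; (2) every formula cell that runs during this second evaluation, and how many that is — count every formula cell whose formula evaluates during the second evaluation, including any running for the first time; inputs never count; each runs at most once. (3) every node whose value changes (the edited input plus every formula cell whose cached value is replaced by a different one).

First evaluation (everything demanded from the output):
  D3 = -7 * -7 = 49
  C6 = 49 * -7 = -343
  G5 = MIN(-7, -6) = -7
  B4 = MAX(-7, -7) = -7
  H1 = MAX(-7, -343) = -7

Propagation after the edit:
  D3: runs — G7 -7->6; G7 -7->6; result 36.
  C6: runs — D3 49->36; G7 -7->6; result 216.
  G5: runs — G7 -7->6; result -6.
  B4: runs — G7 -7->6; G5 -7->-6; result 6.
  H1: runs — B4 -7->6; C6 -343->216; result 216.

New value of H1: 216.
Formula cells that run: B4, C6, D3, G5, H1 — 5 in total.
Values that change: B4, C6, D3, G5, G7, H1.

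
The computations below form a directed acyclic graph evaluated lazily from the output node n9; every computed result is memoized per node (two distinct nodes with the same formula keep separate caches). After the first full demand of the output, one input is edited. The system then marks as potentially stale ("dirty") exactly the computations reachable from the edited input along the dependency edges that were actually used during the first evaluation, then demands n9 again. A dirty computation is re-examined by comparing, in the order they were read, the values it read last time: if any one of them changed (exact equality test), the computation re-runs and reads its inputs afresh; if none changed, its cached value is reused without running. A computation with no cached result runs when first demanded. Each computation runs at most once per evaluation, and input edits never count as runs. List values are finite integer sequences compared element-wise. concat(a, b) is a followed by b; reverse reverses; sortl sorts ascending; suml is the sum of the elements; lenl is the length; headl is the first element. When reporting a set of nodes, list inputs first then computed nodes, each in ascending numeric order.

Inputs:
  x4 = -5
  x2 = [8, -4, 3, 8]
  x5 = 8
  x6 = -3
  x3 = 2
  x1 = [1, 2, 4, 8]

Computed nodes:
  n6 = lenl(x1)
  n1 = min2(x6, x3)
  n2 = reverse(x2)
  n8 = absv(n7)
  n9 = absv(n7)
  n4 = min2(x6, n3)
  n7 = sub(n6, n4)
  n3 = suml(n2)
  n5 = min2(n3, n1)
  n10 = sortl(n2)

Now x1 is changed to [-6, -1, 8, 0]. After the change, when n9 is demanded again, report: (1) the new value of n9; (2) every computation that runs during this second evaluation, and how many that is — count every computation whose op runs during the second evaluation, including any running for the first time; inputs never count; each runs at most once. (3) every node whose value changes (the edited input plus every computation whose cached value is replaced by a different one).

First demand of the output computes:
  n2 = reverse([8, -4, 3, 8]) = [8, 3, -4, 8]
  n3 = suml([8, 3, -4, 8]) = 15
  n4 = min2(-3, 15) = -3
  n6 = lenl([1, 2, 4, 8]) = 4
  n7 = sub(4, -3) = 7
  n9 = absv(7) = 7

After the edit, cleaning proceeds:
  n6: a read changed (x1 [1, 2, 4, 8]->[-6, -1, 8, 0]) — executes, giving 4 — identical to its old value.
  n7: dirty, but its reads are unchanged (n6 unchanged, n4 unchanged); cached 7 stands.
  n9: dirty, but its reads are unchanged (n7 unchanged); cached 7 stands.

Note the absorption at n6: it re-runs yet its value is the same, leaving the output's value untouched.

Demanding n9 again yields 7.
1 computations run: n6.
The nodes whose values change: x1.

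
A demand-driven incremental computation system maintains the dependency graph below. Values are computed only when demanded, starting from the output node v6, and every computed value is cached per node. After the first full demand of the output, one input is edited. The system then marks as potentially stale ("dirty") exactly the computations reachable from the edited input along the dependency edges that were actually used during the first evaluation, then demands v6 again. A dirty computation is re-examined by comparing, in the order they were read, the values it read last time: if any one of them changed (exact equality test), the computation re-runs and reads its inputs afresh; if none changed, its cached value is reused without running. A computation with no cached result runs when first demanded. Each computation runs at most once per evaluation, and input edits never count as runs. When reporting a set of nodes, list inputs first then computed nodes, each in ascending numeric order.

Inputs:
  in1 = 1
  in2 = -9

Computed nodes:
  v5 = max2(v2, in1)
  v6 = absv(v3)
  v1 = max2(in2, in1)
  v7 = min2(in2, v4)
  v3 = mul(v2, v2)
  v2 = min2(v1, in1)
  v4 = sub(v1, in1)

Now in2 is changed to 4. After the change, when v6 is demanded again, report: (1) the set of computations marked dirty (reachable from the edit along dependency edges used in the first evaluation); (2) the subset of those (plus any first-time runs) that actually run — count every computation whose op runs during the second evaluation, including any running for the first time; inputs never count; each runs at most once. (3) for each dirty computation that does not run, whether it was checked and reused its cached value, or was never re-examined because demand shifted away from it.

Marked dirty: v1, v2, v3, v6.
Computations that run: v1, v2 — 2 in total.
Checked but reused from cache: v3, v6.
Key observation: the change is absorbed at v2 — it re-runs but produces the same value, and the output's value is unchanged.

First evaluation (everything demanded from the output):
  v1 = max2(-9, 1) = 1
  v2 = min2(1, 1) = 1
  v3 = mul(1, 1) = 1
  v6 = absv(1) = 1

Propagation after the edit:
  v1: runs — in2 -9->4; result 4.
  v2: runs — v1 1->4; result 1 (same value as before).
  v3: checked — values it read are unchanged (v2 unchanged, v2 unchanged); reused cached 1 without running.
  v6: checked — values it read are unchanged (v3 unchanged); reused cached 1 without running.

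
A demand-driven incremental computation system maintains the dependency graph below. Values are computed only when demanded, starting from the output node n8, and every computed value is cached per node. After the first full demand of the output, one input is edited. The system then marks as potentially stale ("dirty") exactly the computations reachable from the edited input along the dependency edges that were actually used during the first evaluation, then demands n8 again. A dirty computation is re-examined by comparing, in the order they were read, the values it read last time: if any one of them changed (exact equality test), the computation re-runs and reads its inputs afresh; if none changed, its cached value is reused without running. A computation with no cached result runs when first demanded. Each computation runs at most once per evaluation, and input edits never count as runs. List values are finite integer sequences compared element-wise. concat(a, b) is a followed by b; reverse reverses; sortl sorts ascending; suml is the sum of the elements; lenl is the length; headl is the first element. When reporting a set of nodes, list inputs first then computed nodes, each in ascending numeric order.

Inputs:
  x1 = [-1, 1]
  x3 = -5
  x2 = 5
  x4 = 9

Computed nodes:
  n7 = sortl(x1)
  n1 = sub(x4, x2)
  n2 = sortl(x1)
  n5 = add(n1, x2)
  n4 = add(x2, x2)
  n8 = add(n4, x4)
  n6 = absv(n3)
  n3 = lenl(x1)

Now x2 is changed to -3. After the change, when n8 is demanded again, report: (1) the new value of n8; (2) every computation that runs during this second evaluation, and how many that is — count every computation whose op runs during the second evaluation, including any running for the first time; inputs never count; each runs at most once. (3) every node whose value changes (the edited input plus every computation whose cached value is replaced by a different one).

New value of n8: 3.
Computations that run: n4, n8 — 2 in total.
Values that change: x2, n4, n8.

First evaluation (everything demanded from the output):
  n4 = add(5, 5) = 10
  n8 = add(10, 9) = 19

Propagation after the edit:
  n4: runs — x2 5->-3; x2 5->-3; result -6.
  n8: runs — n4 10->-6; result 3.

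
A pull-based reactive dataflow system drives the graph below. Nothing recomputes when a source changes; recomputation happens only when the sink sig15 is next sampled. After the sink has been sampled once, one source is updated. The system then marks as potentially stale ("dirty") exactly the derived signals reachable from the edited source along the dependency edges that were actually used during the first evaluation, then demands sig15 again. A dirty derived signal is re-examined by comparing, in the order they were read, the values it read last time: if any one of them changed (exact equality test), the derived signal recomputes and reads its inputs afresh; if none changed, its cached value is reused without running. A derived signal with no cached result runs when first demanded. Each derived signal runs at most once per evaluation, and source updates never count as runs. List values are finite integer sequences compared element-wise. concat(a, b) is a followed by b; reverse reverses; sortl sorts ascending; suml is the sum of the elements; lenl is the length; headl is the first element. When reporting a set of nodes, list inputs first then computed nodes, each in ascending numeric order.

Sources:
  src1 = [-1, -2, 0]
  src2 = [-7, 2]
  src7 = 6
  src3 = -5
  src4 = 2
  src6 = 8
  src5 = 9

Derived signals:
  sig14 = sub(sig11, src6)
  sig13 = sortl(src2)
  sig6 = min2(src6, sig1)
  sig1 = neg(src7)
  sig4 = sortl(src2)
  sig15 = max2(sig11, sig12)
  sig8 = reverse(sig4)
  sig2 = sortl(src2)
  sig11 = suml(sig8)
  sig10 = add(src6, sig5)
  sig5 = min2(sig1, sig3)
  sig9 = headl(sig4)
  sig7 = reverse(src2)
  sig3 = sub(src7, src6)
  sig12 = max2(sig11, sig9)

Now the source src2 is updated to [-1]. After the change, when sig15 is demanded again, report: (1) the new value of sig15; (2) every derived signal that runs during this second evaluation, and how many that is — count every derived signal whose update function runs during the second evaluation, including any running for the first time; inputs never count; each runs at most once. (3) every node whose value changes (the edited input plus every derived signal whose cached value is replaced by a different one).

New value of sig15: -1.
Derived signals that run: sig4, sig8, sig9, sig11, sig12, sig15 — 6 in total.
Values that change: src2, sig4, sig8, sig9, sig11, sig12, sig15.

First evaluation (everything demanded from the output):
  sig4 = sortl([-7, 2]) = [-7, 2]
  sig8 = reverse([-7, 2]) = [2, -7]
  sig9 = headl([-7, 2]) = -7
  sig11 = suml([2, -7]) = -5
  sig12 = max2(-5, -7) = -5
  sig15 = max2(-5, -5) = -5

Propagation after the edit:
  sig4: runs — src2 [-7, 2]->[-1]; result [-1].
  sig8: runs — sig4 [-7, 2]->[-1]; result [-1].
  sig9: runs — sig4 [-7, 2]->[-1]; result -1.
  sig11: runs — sig8 [2, -7]->[-1]; result -1.
  sig12: runs — sig11 -5->-1; sig9 -7->-1; result -1.
  sig15: runs — sig11 -5->-1; sig12 -5->-1; result -1.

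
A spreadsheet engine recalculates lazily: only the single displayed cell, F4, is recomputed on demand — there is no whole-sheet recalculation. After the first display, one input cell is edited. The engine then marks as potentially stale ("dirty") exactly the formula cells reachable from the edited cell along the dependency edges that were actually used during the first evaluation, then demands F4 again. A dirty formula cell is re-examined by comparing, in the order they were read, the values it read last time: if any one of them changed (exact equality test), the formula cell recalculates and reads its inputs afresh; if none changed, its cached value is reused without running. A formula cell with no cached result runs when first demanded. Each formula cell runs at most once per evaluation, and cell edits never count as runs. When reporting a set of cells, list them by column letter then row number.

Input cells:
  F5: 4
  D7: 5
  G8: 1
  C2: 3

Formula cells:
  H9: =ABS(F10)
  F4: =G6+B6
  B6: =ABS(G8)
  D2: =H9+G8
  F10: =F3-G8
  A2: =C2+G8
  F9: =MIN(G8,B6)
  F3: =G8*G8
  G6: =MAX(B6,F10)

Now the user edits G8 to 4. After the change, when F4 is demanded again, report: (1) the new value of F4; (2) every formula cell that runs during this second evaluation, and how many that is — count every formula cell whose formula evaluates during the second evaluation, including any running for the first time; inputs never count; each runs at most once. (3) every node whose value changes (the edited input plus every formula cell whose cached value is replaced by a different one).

First evaluation (everything demanded from the output):
  B6 = ABS(1) = 1
  F3 = 1 * 1 = 1
  F10 = 1 - 1 = 0
  G6 = MAX(1, 0) = 1
  F4 = 1 + 1 = 2

Propagation after the edit:
  B6: runs — G8 1->4; result 4.
  F3: runs — G8 1->4; G8 1->4; result 16.
  F10: runs — F3 1->16; G8 1->4; result 12.
  G6: runs — B6 1->4; F10 0->12; result 12.
  F4: runs — G6 1->12; B6 1->4; result 16.

New value of F4: 16.
Formula cells that run: B6, F3, F4, F10, G6 — 5 in total.
Values that change: B6, F3, F4, F10, G6, G8.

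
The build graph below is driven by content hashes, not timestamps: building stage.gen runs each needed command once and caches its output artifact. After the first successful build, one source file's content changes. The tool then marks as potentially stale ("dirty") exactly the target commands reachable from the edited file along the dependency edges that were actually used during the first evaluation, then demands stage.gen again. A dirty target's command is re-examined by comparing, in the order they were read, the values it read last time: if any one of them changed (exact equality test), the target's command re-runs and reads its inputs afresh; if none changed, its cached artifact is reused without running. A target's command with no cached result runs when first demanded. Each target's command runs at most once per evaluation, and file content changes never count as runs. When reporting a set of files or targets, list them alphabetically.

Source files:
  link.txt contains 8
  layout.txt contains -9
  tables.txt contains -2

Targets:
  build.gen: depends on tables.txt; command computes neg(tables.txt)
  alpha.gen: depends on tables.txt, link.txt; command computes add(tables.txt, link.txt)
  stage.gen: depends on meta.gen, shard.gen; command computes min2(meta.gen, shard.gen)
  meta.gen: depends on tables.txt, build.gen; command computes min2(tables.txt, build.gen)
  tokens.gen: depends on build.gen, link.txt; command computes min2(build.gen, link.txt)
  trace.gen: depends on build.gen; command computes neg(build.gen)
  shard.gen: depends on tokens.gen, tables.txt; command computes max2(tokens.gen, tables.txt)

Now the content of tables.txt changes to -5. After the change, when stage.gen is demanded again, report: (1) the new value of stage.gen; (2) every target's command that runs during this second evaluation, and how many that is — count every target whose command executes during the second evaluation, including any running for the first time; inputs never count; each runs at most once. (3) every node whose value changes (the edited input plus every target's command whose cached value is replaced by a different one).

stage.gen now evaluates to -5.
Run set: build.gen, meta.gen, shard.gen, stage.gen, tokens.gen (5 run).
Changed values: build.gen, meta.gen, shard.gen, stage.gen, tables.txt, tokens.gen.

Initial pass — values computed on the first demand:
  build.gen = neg(-2) = 2
  meta.gen = min2(-2, 2) = -2
  tokens.gen = min2(2, 8) = 2
  shard.gen = max2(2, -2) = 2
  stage.gen = min2(-2, 2) = -2

Second demand — change propagation:
  build.gen: re-runs because tables.txt -2->-5; new result 5.
  meta.gen: re-runs because tables.txt -2->-5; build.gen 2->5; new result -5.
  tokens.gen: re-runs because build.gen 2->5; new result 5.
  shard.gen: re-runs because tokens.gen 2->5; tables.txt -2->-5; new result 5.
  stage.gen: re-runs because meta.gen -2->-5; shard.gen 2->5; new result -5.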